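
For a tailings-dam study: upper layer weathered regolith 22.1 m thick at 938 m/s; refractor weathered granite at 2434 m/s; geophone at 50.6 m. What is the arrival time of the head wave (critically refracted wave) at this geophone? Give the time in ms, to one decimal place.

64.3 ms

t = x/V₂ + 2h·√(V₂²−V₁²)/(V₁V₂).
√(V₂²−V₁²) = √(2434²−938²) = 2246.0 m/s; delay term = 2·22.1·2246.0/(938·2434) = 0.04348 s.
t = 50.6/2434 + 0.04348 = 0.06427 s.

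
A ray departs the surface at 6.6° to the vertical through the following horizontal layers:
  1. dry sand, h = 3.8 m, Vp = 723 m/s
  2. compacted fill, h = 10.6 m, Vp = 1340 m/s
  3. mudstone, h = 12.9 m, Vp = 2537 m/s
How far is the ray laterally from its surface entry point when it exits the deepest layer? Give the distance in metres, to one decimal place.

8.4 m

Ray parameter p = sin 6.6° / 723 m/s = 1.5897e-04 s/m.
Layer 1: θ = 6.60°; offset = 3.8·tan 6.60° = 0.440 m.
Layer 2: sin θ = p·1340 = 0.2130 → θ = 12.30°; offset = 10.6·tan 12.30° = 2.311 m.
Layer 3: sin θ = p·2537 = 0.4033 → θ = 23.79°; offset = 12.9·tan 23.79° = 5.686 m.
Summing the layer offsets gives 8.436 m.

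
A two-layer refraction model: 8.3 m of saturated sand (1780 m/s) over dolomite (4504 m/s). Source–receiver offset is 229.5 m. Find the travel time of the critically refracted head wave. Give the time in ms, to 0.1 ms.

t = x/V₂ + 2h·√(V₂²−V₁²)/(V₁V₂).
√(V₂²−V₁²) = √(4504²−1780²) = 4137.3 m/s; delay term = 2·8.3·4137.3/(1780·4504) = 0.00857 s.
t = 229.5/4504 + 0.00857 = 0.05952 s.

59.5 ms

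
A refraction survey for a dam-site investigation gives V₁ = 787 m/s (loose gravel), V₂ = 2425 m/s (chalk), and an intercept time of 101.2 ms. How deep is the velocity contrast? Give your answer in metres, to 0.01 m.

h = tᵢ·V₁·V₂ / (2·√(V₂²−V₁²)).
√(V₂²−V₁²) = √(2425² − 787²) = 2293.7 m/s.
h = 0.1012 s × 787 × 2425 / (2 × 2293.7) = 42.10 m.

42.10 m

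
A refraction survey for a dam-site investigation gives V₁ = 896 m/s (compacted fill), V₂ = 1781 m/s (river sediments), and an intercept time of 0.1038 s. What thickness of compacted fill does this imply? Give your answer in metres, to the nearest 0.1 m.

h = tᵢ·V₁·V₂ / (2·√(V₂²−V₁²)).
√(V₂²−V₁²) = √(1781² − 896²) = 1539.2 m/s.
h = 0.1038 s × 896 × 1781 / (2 × 1539.2) = 53.81 m.

53.8 m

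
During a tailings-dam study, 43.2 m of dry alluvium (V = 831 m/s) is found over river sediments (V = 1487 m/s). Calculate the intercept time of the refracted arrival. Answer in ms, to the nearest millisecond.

86 ms

θ_c = arcsin(V₁/V₂) = arcsin(831/1487) = 33.98°; cos θ_c = 0.8293.
tᵢ = 2h·cos θ_c / V₁ = 2·43.2·0.8293 / 831 = 0.08622 s.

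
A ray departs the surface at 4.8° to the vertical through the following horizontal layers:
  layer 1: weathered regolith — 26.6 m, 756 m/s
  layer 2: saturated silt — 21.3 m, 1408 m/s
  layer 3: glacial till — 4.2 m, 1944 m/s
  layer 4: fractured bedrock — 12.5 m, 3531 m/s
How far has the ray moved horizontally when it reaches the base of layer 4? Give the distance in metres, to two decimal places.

Apply Snell's law at each interface; in layer i the horizontal offset is hᵢ·tan θᵢ.
Layer 1: θ = 4.80°; offset = 26.6·tan 4.80° = 2.2337 m.
Layer 2: sin θ = 1408·sin 4.8°/756 = 0.1558, θ = 8.97°; offset = 21.3·tan 8.97° = 3.3605 m.
Layer 3: sin θ = 1944·sin 4.8°/756 = 0.2152, θ = 12.43°; offset = 4.2·tan 12.43° = 0.9254 m.
Layer 4: sin θ = 3531·sin 4.8°/756 = 0.3908, θ = 23.01°; offset = 12.5·tan 23.01° = 5.3075 m.
Summing the layer offsets gives 11.8271 m.

11.83 m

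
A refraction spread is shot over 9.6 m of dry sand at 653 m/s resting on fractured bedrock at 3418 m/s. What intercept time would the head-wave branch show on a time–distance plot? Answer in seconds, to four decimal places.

θ_c = arcsin(V₁/V₂) = arcsin(653/3418) = 11.01°; cos θ_c = 0.9816.
tᵢ = 2h·cos θ_c / V₁ = 2·9.6·0.9816 / 653 = 0.02886 s.

0.0289 s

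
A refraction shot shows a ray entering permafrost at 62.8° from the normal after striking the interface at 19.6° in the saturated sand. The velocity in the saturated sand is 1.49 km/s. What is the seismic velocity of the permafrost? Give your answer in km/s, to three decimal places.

3.951 km/s

Snell's law: sin 19.6°/V₁ = sin 62.8°/V₂.
V₂ = V₁·sin 62.8°/sin 19.6° = 1.49 × 2.6514 = 3.951 km/s.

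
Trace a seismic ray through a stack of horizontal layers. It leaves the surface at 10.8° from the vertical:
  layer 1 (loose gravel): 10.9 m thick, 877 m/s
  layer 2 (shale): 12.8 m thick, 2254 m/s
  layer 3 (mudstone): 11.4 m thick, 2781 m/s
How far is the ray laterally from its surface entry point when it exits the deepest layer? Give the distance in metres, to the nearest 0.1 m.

17.5 m

Apply Snell's law at each interface; in layer i the horizontal offset is hᵢ·tan θᵢ.
Layer 1: θ = 10.80°; offset = 10.9·tan 10.80° = 2.079 m.
Layer 2: sin θ = 2254·sin 10.8°/877 = 0.4816, θ = 28.79°; offset = 12.8·tan 28.79° = 7.034 m.
Layer 3: sin θ = 2781·sin 10.8°/877 = 0.5942, θ = 36.46°; offset = 11.4·tan 36.46° = 8.422 m.
Total horizontal offset = 17.535 m.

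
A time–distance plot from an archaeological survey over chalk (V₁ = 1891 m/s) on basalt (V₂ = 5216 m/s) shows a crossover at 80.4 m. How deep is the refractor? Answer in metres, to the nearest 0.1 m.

27.5 m

h = (x_cross/2)·√((V₂−V₁)/(V₂+V₁)).
(V₂−V₁)/(V₂+V₁) = (5216−1891)/(5216+1891) = 0.4678; √ = 0.6840.
h = (80.4/2)·0.6840 = 27.50 m.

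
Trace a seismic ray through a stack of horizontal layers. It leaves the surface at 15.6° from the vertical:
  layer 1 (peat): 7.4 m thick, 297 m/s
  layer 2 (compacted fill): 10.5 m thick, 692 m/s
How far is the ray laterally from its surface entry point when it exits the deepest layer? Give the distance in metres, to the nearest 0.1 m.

Ray parameter p = sin 15.6° / 297 m/s = 9.0545e-04 s/m.
Layer 1: θ = 15.60°; offset = 7.4·tan 15.60° = 2.066 m.
Layer 2: sin θ = p·692 = 0.6266 → θ = 38.80°; offset = 10.5·tan 38.80° = 8.442 m.
Σ offsets = 10.508 m.

10.5 m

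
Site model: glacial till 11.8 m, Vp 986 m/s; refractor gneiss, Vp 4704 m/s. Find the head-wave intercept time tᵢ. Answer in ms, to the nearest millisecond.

23 ms

θ_c = arcsin(V₁/V₂) = arcsin(986/4704) = 12.10°; cos θ_c = 0.9778.
tᵢ = 2h·cos θ_c / V₁ = 2·11.8·0.9778 / 986 = 0.02340 s.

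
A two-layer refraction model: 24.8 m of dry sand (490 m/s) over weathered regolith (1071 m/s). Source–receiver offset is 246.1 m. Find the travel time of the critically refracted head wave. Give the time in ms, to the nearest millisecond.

θ_c = arcsin(V₁/V₂) = arcsin(490/1071) = 27.23°, cos θ_c = 0.8892.
Intercept time tᵢ = 2h cos θ_c / V₁ = 2·24.8·0.8892/490 = 0.09001 s.
t = x/V₂ + tᵢ = 246.1/1071 + 0.09001 = 0.31979 s.

320 ms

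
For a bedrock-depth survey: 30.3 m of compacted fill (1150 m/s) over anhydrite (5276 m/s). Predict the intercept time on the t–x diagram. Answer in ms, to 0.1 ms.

tᵢ = 2h·√(V₂²−V₁²)/(V₁V₂).
√(V₂²−V₁²) = √(5276²−1150²) = 5149.1 m/s.
tᵢ = 2·30.3·5149.1/(1150·5276) = 0.05143 s.

51.4 ms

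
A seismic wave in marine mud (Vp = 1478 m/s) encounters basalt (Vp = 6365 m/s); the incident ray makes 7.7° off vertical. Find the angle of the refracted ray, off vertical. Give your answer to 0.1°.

35.2°

Snell's law: sin θ₂ = (V₂/V₁)·sin θ₁ = (6365/1478)·sin 7.7° = 0.5770.
θ₂ = sin⁻¹(0.5770) = 35.24° (from vertical).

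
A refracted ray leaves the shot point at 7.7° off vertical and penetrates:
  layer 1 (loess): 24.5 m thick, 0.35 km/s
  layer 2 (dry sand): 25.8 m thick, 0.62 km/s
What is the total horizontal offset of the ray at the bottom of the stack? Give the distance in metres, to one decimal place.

Apply Snell's law at each interface; in layer i the horizontal offset is hᵢ·tan θᵢ.
Layer 1: θ = 7.70°; offset = 24.5·tan 7.70° = 3.313 m.
Layer 2: sin θ = 0.62·sin 7.7°/0.35 = 0.2373, θ = 13.73°; offset = 25.8·tan 13.73° = 6.304 m.
Total horizontal offset = 9.616 m.

9.6 m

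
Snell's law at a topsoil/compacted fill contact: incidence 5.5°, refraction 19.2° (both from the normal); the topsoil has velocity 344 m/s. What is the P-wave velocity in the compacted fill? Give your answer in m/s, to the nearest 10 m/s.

1180 m/s

sin 5.5° = 0.0958; sin 19.2° = 0.3289.
V₂ = V₁·(sin θ₂/sin θ₁) = 344·(0.3289/0.0958) = 1180.34 m/s.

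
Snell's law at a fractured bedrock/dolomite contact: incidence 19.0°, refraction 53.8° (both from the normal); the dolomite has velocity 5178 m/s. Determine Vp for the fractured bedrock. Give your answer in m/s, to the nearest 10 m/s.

Snell's law: sin 19.0°/V₁ = sin 53.8°/V₂.
V₁ = V₂·sin 19.0°/sin 53.8° = 5178 × 0.4035 = 2089.06 m/s.

2090 m/s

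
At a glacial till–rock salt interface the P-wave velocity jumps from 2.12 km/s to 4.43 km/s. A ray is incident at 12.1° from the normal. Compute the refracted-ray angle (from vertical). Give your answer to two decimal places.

25.98°

sin θ₁/V₁ = sin θ₂/V₂ ⇒ sin θ₂ = 4.43·sin 12.1°/2.12 = 4.43·0.2096/2.12 = 0.4380.
θ₂ = sin⁻¹(0.4380) = 25.98° (from vertical).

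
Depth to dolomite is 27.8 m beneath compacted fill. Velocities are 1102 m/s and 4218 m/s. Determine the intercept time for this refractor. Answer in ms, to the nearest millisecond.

tᵢ = 2h·√(V₂²−V₁²)/(V₁V₂).
√(V₂²−V₁²) = √(4218²−1102²) = 4071.5 m/s.
tᵢ = 2·27.8·4071.5/(1102·4218) = 0.04870 s.

49 ms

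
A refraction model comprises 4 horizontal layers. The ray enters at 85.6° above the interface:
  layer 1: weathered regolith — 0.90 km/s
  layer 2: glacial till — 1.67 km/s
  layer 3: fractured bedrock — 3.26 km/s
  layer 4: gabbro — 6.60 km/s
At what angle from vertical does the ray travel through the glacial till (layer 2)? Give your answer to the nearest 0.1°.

8.2°

From the normal: θ₁ = 90° − 85.6° = 4.4°.
Ray parameter p = sin 4.4° / 0.90 = 8.5243e-02 s/km.
sin θ_2 = p·V_2 = 8.5243e-02 × 1.67 = 0.1424.
θ_2 = 8.18° from the vertical.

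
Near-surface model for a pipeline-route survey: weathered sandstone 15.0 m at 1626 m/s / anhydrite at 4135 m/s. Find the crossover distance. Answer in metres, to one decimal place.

θ_c = arcsin(1626/4135) = 23.16°, so cos θ_c = 0.9194 and tᵢ = 2h cos θ_c/V₁ = 0.0170 s.
At crossover x/V₁ = x/V₂ + tᵢ ⇒ x = tᵢ/(1/V₁ − 1/V₂) = 0.01696/(6.1501e-04 − 2.4184e-04) = 45.46 m.

45.5 m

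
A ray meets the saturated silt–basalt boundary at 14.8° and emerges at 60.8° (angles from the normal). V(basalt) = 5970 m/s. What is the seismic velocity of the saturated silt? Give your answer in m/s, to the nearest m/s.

1747 m/s

sin 14.8° = 0.2554; sin 60.8° = 0.8729.
V₁ = V₂·(sin θ₁/sin θ₂) = 5970·(0.2554/0.8729) = 1747.02 m/s.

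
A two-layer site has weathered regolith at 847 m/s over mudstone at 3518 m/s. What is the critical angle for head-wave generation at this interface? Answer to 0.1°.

At critical incidence the refracted ray runs along the interface (θ₂ = 90°), so sin θ_c = V₁/V₂.
θ_c = arcsin(847/3518) = arcsin 0.2408 = 13.93°.

13.9°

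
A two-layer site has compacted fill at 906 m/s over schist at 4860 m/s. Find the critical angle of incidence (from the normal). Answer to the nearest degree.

At critical incidence the refracted ray runs along the interface (θ₂ = 90°), so sin θ_c = V₁/V₂.
θ_c = arcsin(906/4860) = arcsin 0.1864 = 10.74°.

11°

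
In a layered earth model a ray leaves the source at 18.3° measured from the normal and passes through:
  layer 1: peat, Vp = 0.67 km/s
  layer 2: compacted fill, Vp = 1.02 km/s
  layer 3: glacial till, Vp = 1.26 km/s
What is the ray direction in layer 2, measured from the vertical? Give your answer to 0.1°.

Ray parameter p = sin 18.3° / 0.67 = 4.6865e-01 s/km.
sin θ_2 = p·V_2 = 4.6865e-01 × 1.02 = 0.4780.
θ_2 = arcsin 0.4780 = 28.56°.

28.6°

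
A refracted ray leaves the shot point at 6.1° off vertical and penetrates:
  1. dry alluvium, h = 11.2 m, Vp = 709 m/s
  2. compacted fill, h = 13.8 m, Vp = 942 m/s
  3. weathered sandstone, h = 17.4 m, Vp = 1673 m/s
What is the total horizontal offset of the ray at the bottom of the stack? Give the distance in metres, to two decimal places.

7.67 m

Apply Snell's law at each interface; in layer i the horizontal offset is hᵢ·tan θᵢ.
Layer 1: θ = 6.10°; offset = 11.2·tan 6.10° = 1.1969 m.
Layer 2: sin θ = 942·sin 6.1°/709 = 0.1412, θ = 8.12°; offset = 13.8·tan 8.12° = 1.9681 m.
Layer 3: sin θ = 1673·sin 6.1°/709 = 0.2507, θ = 14.52°; offset = 17.4·tan 14.52° = 4.5070 m.
Total horizontal offset = 7.6720 m.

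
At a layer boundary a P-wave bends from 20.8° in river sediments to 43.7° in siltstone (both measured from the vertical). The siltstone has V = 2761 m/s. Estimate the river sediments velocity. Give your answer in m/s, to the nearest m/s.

Snell's law: sin 20.8°/V₁ = sin 43.7°/V₂.
V₁ = V₂·sin 20.8°/sin 43.7° = 2761 × 0.5140 = 1419.13 m/s.

1419 m/s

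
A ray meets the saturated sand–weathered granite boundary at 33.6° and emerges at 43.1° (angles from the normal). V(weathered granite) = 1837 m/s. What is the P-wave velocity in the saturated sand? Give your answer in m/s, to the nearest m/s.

sin 33.6° = 0.5534; sin 43.1° = 0.6833.
V₁ = V₂·(sin θ₁/sin θ₂) = 1837·(0.5534/0.6833) = 1487.81 m/s.

1488 m/s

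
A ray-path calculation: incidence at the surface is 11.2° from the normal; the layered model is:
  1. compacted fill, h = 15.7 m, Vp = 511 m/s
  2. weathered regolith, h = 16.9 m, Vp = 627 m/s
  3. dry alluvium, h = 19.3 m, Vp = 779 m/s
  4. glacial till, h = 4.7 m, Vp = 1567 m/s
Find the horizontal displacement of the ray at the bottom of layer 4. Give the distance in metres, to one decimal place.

16.7 m

p = sin θ₁/V₁ = sin 11.2°/511 = 3.8011e-04 s/m is conserved through the stack.
Layer 1: θ = 11.20°; offset = 15.7·tan 11.20° = 3.109 m.
Layer 2: sin θ = p·627 = 0.2383 → θ = 13.79°; offset = 16.9·tan 13.79° = 4.147 m.
Layer 3: sin θ = p·779 = 0.2961 → θ = 17.22°; offset = 19.3·tan 17.22° = 5.983 m.
Layer 4: sin θ = p·1567 = 0.5956 → θ = 36.56°; offset = 4.7·tan 36.56° = 3.485 m.
Σ offsets = 16.724 m.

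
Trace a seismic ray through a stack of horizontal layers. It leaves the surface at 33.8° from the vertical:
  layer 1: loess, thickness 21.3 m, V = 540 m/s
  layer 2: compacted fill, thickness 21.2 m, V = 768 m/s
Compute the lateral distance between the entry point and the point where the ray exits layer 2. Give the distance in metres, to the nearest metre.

Apply Snell's law at each interface; in layer i the horizontal offset is hᵢ·tan θᵢ.
Layer 1: θ = 33.80°; offset = 21.3·tan 33.80° = 14.259 m.
Layer 2: sin θ = 768·sin 33.8°/540 = 0.7912, θ = 52.30°; offset = 21.2·tan 52.30° = 27.425 m.
Summing the layer offsets gives 41.684 m.

42 m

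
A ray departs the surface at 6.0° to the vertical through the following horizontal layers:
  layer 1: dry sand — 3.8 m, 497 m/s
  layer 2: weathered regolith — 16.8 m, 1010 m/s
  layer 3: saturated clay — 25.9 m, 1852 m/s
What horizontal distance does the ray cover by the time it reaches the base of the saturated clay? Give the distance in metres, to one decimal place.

15.0 m

Apply Snell's law at each interface; in layer i the horizontal offset is hᵢ·tan θᵢ.
Layer 1: θ = 6.00°; offset = 3.8·tan 6.00° = 0.399 m.
Layer 2: sin θ = 1010·sin 6.0°/497 = 0.2124, θ = 12.26°; offset = 16.8·tan 12.26° = 3.652 m.
Layer 3: sin θ = 1852·sin 6.0°/497 = 0.3895, θ = 22.92°; offset = 25.9·tan 22.92° = 10.953 m.
Summing the layer offsets gives 15.005 m.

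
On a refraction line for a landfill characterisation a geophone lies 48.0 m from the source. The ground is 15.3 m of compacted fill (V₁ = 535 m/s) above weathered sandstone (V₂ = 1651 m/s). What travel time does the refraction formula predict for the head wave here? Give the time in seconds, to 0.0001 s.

θ_c = arcsin(V₁/V₂) = arcsin(535/1651) = 18.91°, cos θ_c = 0.9460.
Intercept time tᵢ = 2h cos θ_c / V₁ = 2·15.3·0.9460/535 = 0.05411 s.
t = x/V₂ + tᵢ = 48.0/1651 + 0.05411 = 0.08318 s.

0.0832 s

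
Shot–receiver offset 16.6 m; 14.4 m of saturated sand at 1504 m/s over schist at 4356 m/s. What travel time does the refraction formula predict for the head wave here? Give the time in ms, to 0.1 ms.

21.8 ms

θ_c = arcsin(V₁/V₂) = arcsin(1504/4356) = 20.20°, cos θ_c = 0.9385.
Intercept time tᵢ = 2h cos θ_c / V₁ = 2·14.4·0.9385/1504 = 0.01797 s.
t = x/V₂ + tᵢ = 16.6/4356 + 0.01797 = 0.02178 s.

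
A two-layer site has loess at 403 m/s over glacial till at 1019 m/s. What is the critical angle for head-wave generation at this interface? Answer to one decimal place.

Critical incidence: sin θ_c = V₁/V₂ = 403/1019 = 0.3955.
θ_c = arcsin 0.3955 = 23.30°.

23.3°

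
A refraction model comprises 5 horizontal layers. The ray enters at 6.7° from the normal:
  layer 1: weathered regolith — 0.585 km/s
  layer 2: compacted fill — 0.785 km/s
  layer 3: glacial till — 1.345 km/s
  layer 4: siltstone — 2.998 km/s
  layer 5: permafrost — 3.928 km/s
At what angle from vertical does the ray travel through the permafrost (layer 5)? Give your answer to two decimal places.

Snell's law across each interface conserves sin θ / V, so sin θ_5 = V_5·sin θ₁/V₁.
sin θ_5 = 3.928 × sin 6.7° / 0.585 = 0.7834.
θ_5 = arcsin 0.7834 = 51.57°.

51.57°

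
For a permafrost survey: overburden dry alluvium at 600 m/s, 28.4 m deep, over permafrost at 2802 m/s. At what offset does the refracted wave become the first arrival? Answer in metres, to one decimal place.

70.6 m

θ_c = arcsin(600/2802) = 12.36°, so cos θ_c = 0.9768 and tᵢ = 2h cos θ_c/V₁ = 0.0925 s.
At crossover x/V₁ = x/V₂ + tᵢ ⇒ x = tᵢ/(1/V₁ − 1/V₂) = 0.09247/(1.6667e-03 − 3.5689e-04) = 70.60 m.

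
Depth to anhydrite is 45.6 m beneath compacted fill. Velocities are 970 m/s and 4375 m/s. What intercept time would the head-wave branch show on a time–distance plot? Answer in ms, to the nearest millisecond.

92 ms

θ_c = arcsin(V₁/V₂) = arcsin(970/4375) = 12.81°; cos θ_c = 0.9751.
tᵢ = 2h·cos θ_c / V₁ = 2·45.6·0.9751 / 970 = 0.09168 s.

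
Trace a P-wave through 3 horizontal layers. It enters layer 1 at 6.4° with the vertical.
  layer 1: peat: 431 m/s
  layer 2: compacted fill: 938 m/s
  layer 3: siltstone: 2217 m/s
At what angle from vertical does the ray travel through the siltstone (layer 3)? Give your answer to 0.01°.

Snell's law across each interface conserves sin θ / V, so sin θ_3 = V_3·sin θ₁/V₁.
sin θ_3 = 2217 × sin 6.4° / 431 = 0.5734.
θ_3 = 34.99° from the vertical.

34.99°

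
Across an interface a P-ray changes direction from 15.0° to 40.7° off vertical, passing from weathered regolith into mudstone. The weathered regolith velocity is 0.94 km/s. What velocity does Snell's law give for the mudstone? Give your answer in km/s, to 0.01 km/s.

2.37 km/s

Snell's law: sin 15.0°/V₁ = sin 40.7°/V₂.
V₂ = V₁·sin 40.7°/sin 15.0° = 0.94 × 2.5195 = 2.37 km/s.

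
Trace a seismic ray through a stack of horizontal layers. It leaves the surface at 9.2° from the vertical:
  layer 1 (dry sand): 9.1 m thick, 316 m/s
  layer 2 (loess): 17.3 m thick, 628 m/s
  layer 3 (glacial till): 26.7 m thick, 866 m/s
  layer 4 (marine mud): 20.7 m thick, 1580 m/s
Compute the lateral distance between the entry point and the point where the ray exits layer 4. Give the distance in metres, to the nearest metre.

48 m

Ray parameter p = sin 9.2° / 316 m/s = 5.0595e-04 s/m.
Layer 1: θ = 9.20°; offset = 9.1·tan 9.20° = 1.474 m.
Layer 2: sin θ = p·628 = 0.3177 → θ = 18.53°; offset = 17.3·tan 18.53° = 5.797 m.
Layer 3: sin θ = p·866 = 0.4382 → θ = 25.99°; offset = 26.7·tan 25.99° = 13.015 m.
Layer 4: sin θ = p·1580 = 0.7994 → θ = 53.07°; offset = 20.7·tan 53.07° = 27.543 m.
Total horizontal offset = 47.829 m.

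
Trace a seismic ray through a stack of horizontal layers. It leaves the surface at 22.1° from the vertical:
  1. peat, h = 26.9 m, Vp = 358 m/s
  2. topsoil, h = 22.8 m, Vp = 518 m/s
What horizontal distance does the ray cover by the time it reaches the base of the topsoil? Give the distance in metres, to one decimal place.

Apply Snell's law at each interface; in layer i the horizontal offset is hᵢ·tan θᵢ.
Layer 1: θ = 22.10°; offset = 26.9·tan 22.10° = 10.923 m.
Layer 2: sin θ = 518·sin 22.1°/358 = 0.5444, θ = 32.98°; offset = 22.8·tan 32.98° = 14.796 m.
Summing the layer offsets gives 25.719 m.

25.7 m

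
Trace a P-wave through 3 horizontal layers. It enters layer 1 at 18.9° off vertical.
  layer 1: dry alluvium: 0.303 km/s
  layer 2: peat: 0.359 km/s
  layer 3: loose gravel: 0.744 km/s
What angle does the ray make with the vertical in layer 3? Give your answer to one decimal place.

52.7°

Ray parameter p = sin 18.9° / 0.303 = 1.0690e+00 s/km.
sin θ_3 = p·V_3 = 1.0690e+00 × 0.744 = 0.7954.
θ_3 = arcsin 0.7954 = 52.69°.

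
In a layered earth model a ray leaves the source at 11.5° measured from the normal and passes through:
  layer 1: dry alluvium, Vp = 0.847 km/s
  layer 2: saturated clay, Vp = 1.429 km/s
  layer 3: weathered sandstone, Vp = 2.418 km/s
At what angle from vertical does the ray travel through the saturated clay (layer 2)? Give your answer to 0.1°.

Snell's law across each interface conserves sin θ / V, so sin θ_2 = V_2·sin θ₁/V₁.
sin θ_2 = 1.429 × sin 11.5° / 0.847 = 0.3364.
θ_2 = 19.66° from the vertical.

19.7°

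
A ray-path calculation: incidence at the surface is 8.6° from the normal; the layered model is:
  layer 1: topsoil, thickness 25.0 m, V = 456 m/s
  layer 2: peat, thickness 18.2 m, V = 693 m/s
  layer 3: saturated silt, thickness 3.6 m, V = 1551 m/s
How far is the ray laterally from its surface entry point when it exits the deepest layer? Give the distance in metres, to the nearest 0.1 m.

Ray parameter p = sin 8.6° / 456 m/s = 3.2793e-04 s/m.
Layer 1: θ = 8.60°; offset = 25.0·tan 8.60° = 3.781 m.
Layer 2: sin θ = p·693 = 0.2273 → θ = 13.14°; offset = 18.2·tan 13.14° = 4.247 m.
Layer 3: sin θ = p·1551 = 0.5086 → θ = 30.57°; offset = 3.6·tan 30.57° = 2.127 m.
Σ offsets = 10.155 m.

10.2 m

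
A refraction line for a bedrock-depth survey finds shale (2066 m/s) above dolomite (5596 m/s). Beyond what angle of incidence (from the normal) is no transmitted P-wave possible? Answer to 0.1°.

Critical incidence: sin θ_c = V₁/V₂ = 2066/5596 = 0.3692.
θ_c = arcsin 0.3692 = 21.67°.

21.7°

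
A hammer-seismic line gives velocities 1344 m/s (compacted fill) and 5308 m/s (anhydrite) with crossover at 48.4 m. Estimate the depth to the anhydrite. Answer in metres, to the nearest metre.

19 m

h = (x_cross/2)·√((V₂−V₁)/(V₂+V₁)).
(V₂−V₁)/(V₂+V₁) = (5308−1344)/(5308+1344) = 0.5959; √ = 0.7720.
h = (48.4/2)·0.7720 = 18.68 m.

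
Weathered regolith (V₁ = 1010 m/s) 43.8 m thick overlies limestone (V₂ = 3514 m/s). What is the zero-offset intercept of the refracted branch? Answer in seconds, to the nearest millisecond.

θ_c = arcsin(V₁/V₂) = arcsin(1010/3514) = 16.70°; cos θ_c = 0.9578.
tᵢ = 2h·cos θ_c / V₁ = 2·43.8·0.9578 / 1010 = 0.08307 s.

0.083 s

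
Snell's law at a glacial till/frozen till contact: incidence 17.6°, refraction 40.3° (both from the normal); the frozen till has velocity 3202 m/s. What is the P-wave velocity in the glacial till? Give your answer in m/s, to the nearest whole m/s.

Snell's law: sin 17.6°/V₁ = sin 40.3°/V₂.
V₁ = V₂·sin 17.6°/sin 40.3° = 3202 × 0.4675 = 1496.91 m/s.

1497 m/s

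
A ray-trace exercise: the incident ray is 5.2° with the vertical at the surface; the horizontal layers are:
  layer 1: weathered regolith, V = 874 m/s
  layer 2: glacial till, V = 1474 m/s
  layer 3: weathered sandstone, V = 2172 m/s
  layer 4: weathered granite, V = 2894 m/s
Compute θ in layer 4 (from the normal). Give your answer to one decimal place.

17.5°

Ray parameter p = sin 5.2° / 874 = 1.0370e-04 s/m.
sin θ_4 = p·V_4 = 1.0370e-04 × 2894 = 0.3001.
θ_4 = 17.46° from the vertical.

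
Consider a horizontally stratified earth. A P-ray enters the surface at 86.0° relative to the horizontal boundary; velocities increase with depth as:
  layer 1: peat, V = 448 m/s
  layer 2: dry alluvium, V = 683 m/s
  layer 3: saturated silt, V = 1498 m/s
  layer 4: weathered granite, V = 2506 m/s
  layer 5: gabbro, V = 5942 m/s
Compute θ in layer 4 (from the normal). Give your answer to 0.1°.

23.0°

From the normal: θ₁ = 90° − 86.0° = 4.0°.
Snell's law across each interface conserves sin θ / V, so sin θ_4 = V_4·sin θ₁/V₁.
sin θ_4 = 2506 × sin 4.0° / 448 = 0.3902.
θ_4 = 22.97° from the vertical.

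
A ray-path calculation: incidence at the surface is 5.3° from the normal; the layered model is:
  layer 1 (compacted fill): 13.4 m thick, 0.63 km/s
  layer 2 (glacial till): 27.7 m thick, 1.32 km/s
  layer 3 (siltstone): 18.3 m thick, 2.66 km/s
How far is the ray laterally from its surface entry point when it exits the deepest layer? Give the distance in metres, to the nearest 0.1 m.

14.5 m

p = sin θ₁/V₁ = sin 5.3°/0.63 = 1.4662e-01 s/km is conserved through the stack.
Layer 1: θ = 5.30°; offset = 13.4·tan 5.30° = 1.243 m.
Layer 2: sin θ = p·1.32 = 0.1935 → θ = 11.16°; offset = 27.7·tan 11.16° = 5.464 m.
Layer 3: sin θ = p·2.66 = 0.3900 → θ = 22.96°; offset = 18.3·tan 22.96° = 7.751 m.
Summing the layer offsets gives 14.458 m.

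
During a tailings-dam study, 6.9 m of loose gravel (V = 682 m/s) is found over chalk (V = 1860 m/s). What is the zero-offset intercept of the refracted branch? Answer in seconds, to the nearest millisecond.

tᵢ = 2h·√(V₂²−V₁²)/(V₁V₂).
√(V₂²−V₁²) = √(1860²−682²) = 1730.5 m/s.
tᵢ = 2·6.9·1730.5/(682·1860) = 0.01883 s.

0.019 s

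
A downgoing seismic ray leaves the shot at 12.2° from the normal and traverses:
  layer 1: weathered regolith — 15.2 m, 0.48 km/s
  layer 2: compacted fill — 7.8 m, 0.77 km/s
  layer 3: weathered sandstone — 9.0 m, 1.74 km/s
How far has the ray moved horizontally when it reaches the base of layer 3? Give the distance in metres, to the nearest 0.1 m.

16.8 m

p = sin θ₁/V₁ = sin 12.2°/0.48 = 4.4026e-01 s/km is conserved through the stack.
Layer 1: θ = 12.20°; offset = 15.2·tan 12.20° = 3.286 m.
Layer 2: sin θ = p·0.77 = 0.3390 → θ = 19.82°; offset = 7.8·tan 19.82° = 2.811 m.
Layer 3: sin θ = p·1.74 = 0.7661 → θ = 50.00°; offset = 9.0·tan 50.00° = 10.726 m.
Σ offsets = 16.823 m.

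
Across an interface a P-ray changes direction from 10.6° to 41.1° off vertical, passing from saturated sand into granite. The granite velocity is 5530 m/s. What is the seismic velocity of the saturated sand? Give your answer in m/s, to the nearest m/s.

1547 m/s

Snell's law: sin 10.6°/V₁ = sin 41.1°/V₂.
V₁ = V₂·sin 10.6°/sin 41.1° = 5530 × 0.2798 = 1547.44 m/s.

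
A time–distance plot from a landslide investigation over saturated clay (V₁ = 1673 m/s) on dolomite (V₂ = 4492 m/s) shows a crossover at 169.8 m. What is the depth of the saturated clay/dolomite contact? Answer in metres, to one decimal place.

h = (x_cross/2)·√((V₂−V₁)/(V₂+V₁)).
(V₂−V₁)/(V₂+V₁) = (4492−1673)/(4492+1673) = 0.4573; √ = 0.6762.
h = (169.8/2)·0.6762 = 57.41 m.

57.4 m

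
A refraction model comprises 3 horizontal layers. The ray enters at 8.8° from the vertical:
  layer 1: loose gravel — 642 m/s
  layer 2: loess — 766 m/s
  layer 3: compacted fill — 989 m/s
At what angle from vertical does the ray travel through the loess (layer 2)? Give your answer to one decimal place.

10.5°

Ray parameter p = sin 8.8° / 642 = 2.3830e-04 s/m.
sin θ_2 = p·V_2 = 2.3830e-04 × 766 = 0.1825.
θ_2 = 10.52° from the vertical.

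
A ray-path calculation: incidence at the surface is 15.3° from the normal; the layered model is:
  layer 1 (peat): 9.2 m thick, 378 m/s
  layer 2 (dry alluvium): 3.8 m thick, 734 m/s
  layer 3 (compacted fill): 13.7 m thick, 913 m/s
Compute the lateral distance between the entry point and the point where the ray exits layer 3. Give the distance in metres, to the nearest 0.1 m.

p = sin θ₁/V₁ = sin 15.3°/378 = 6.9808e-04 s/m is conserved through the stack.
Layer 1: θ = 15.30°; offset = 9.2·tan 15.30° = 2.517 m.
Layer 2: sin θ = p·734 = 0.5124 → θ = 30.82°; offset = 3.8·tan 30.82° = 2.267 m.
Layer 3: sin θ = p·913 = 0.6373 → θ = 39.59°; offset = 13.7·tan 39.59° = 11.331 m.
Summing the layer offsets gives 16.115 m.

16.1 m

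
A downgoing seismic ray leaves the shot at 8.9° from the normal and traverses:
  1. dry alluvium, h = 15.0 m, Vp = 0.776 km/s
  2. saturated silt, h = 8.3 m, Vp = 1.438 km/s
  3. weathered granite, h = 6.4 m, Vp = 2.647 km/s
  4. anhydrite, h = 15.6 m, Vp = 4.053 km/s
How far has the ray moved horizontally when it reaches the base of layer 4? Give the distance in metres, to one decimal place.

30.2 m

Apply Snell's law at each interface; in layer i the horizontal offset is hᵢ·tan θᵢ.
Layer 1: θ = 8.90°; offset = 15.0·tan 8.90° = 2.349 m.
Layer 2: sin θ = 1.438·sin 8.9°/0.776 = 0.2867, θ = 16.66°; offset = 8.3·tan 16.66° = 2.484 m.
Layer 3: sin θ = 2.647·sin 8.9°/0.776 = 0.5277, θ = 31.85°; offset = 6.4·tan 31.85° = 3.976 m.
Layer 4: sin θ = 4.053·sin 8.9°/0.776 = 0.8080, θ = 53.91°; offset = 15.6·tan 53.91° = 21.397 m.
Total horizontal offset = 30.206 m.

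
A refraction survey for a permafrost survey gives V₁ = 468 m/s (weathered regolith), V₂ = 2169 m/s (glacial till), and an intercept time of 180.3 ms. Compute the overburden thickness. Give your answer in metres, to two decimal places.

43.21 m

θ_c = arcsin(468/2169) = 12.46°; cos θ_c = 0.9764.
tᵢ = 2h cos θ_c/V₁ ⇒ h = tᵢ·V₁/(2 cos θ_c) = 0.1803·468/(2·0.9764) = 43.21 m.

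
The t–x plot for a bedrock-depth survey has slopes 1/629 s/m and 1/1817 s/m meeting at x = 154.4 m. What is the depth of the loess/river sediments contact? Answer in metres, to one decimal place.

53.8 m

x_cross = 2h·√((V₂+V₁)/(V₂−V₁)) → h = x_cross / (2·√((V₂+V₁)/(V₂−V₁))).
√((V₂+V₁)/(V₂−V₁)) = √((1817+629)/(1817−629)) = 1.4349.
h = 154.4 / (2·1.4349) = 53.80 m.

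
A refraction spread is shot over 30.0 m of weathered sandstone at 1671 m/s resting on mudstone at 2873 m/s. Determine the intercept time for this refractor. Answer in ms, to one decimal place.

29.2 ms

θ_c = arcsin(V₁/V₂) = arcsin(1671/2873) = 35.56°; cos θ_c = 0.8135.
tᵢ = 2h·cos θ_c / V₁ = 2·30.0·0.8135 / 1671 = 0.02921 s.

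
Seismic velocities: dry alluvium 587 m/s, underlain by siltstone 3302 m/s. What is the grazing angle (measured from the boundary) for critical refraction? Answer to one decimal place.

Critical incidence: sin θ_c = V₁/V₂ = 587/3302 = 0.1778.
θ_c = arcsin 0.1778 = 10.24°.
Measured from the interface: 90° − 10.24° = 79.76°.

79.8°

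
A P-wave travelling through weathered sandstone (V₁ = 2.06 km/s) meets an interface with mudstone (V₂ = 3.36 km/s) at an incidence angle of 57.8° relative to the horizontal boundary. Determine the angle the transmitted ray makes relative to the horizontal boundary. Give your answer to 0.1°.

Convert to the normal: θ₁ = 90° − 57.8° = 32.2°.
sin θ₁/V₁ = sin θ₂/V₂ ⇒ sin θ₂ = 3.36·sin 32.2°/2.06 = 3.36·0.5329/2.06 = 0.8692.
θ₂ = sin⁻¹(0.8692) = 60.36° (from vertical).
From the interface: 90° − 60.36° = 29.64°.

29.6°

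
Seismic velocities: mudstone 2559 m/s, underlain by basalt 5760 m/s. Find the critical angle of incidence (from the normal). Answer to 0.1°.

26.4°

Critical incidence: sin θ_c = V₁/V₂ = 2559/5760 = 0.4443.
θ_c = arcsin 0.4443 = 26.38°.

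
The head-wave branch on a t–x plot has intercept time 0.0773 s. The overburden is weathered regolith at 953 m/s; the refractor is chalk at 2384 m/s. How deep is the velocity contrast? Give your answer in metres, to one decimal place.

40.2 m

h = tᵢ·V₁·V₂ / (2·√(V₂²−V₁²)).
√(V₂²−V₁²) = √(2384² − 953²) = 2185.2 m/s.
h = 0.0773 s × 953 × 2384 / (2 × 2185.2) = 40.18 m.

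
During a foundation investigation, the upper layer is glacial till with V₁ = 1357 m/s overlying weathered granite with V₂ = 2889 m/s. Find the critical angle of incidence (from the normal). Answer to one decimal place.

Critical incidence: sin θ_c = V₁/V₂ = 1357/2889 = 0.4697.
θ_c = arcsin 0.4697 = 28.02°.

28.0°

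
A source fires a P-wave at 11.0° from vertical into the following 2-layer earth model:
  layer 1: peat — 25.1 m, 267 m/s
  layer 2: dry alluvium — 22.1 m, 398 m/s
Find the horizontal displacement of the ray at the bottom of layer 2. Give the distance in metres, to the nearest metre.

p = sin θ₁/V₁ = sin 11.0°/267 = 7.1464e-04 s/m is conserved through the stack.
Layer 1: θ = 11.00°; offset = 25.1·tan 11.00° = 4.879 m.
Layer 2: sin θ = p·398 = 0.2844 → θ = 16.52°; offset = 22.1·tan 16.52° = 6.557 m.
Σ offsets = 11.436 m.

11 m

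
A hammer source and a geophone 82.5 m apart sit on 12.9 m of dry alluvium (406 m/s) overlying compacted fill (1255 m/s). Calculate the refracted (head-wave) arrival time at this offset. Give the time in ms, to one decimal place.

θ_c = arcsin(V₁/V₂) = arcsin(406/1255) = 18.88°, cos θ_c = 0.9462.
Intercept time tᵢ = 2h cos θ_c / V₁ = 2·12.9·0.9462/406 = 0.06013 s.
t = x/V₂ + tᵢ = 82.5/1255 + 0.06013 = 0.12587 s.

125.9 ms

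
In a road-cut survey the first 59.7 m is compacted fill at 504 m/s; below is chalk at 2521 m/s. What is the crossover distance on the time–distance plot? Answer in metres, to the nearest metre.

θ_c = arcsin(504/2521) = 11.53°, so cos θ_c = 0.9798 and tᵢ = 2h cos θ_c/V₁ = 0.2321 s.
At crossover x/V₁ = x/V₂ + tᵢ ⇒ x = tᵢ/(1/V₁ − 1/V₂) = 0.23212/(1.9841e-03 − 3.9667e-04) = 146.22 m.

146 m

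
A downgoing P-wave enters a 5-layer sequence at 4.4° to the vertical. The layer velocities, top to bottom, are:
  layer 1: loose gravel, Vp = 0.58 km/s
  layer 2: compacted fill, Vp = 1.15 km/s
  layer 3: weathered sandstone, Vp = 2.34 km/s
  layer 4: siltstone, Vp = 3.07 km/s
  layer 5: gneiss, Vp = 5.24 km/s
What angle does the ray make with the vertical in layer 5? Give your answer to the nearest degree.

Ray parameter p = sin 4.4° / 0.58 = 1.3227e-01 s/km.
sin θ_5 = p·V_5 = 1.3227e-01 × 5.24 = 0.6931.
θ_5 = arcsin 0.6931 = 43.88°.

44°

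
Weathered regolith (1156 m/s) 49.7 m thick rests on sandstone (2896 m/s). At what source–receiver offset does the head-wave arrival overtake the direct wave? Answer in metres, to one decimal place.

151.7 m

x_cross = 2h·√((V₂+V₁)/(V₂−V₁)).
(V₂+V₁)/(V₂−V₁) = (2896+1156)/(2896−1156) = 2.3287; √ = 1.5260.
x_cross = 2·49.7·1.5260 = 151.69 m.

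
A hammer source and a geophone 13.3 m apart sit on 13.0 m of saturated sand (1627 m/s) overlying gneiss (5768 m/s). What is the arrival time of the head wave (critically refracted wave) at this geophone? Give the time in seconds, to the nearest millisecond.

0.018 s

t = x/V₂ + 2h·√(V₂²−V₁²)/(V₁V₂).
√(V₂²−V₁²) = √(5768²−1627²) = 5533.8 m/s; delay term = 2·13.0·5533.8/(1627·5768) = 0.01533 s.
t = 13.3/5768 + 0.01533 = 0.01764 s.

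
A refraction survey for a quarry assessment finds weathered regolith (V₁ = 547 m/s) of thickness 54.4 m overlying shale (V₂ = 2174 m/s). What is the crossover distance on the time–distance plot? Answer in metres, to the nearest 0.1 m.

140.7 m

θ_c = arcsin(547/2174) = 14.57°, so cos θ_c = 0.9678 and tᵢ = 2h cos θ_c/V₁ = 0.1925 s.
At crossover x/V₁ = x/V₂ + tᵢ ⇒ x = tᵢ/(1/V₁ − 1/V₂) = 0.19250/(1.8282e-03 − 4.5998e-04) = 140.70 m.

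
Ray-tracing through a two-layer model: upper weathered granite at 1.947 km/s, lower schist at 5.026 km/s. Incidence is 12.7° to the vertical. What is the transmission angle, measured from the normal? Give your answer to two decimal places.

sin θ₁/V₁ = sin θ₂/V₂ ⇒ sin θ₂ = 5.026·sin 12.7°/1.947 = 5.026·0.2198/1.947 = 0.5675.
θ₂ = sin⁻¹(0.5675) = 34.58° (from vertical).

34.58°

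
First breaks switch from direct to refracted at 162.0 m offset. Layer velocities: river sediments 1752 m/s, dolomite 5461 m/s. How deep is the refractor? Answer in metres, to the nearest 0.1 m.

h = (x_cross/2)·√((V₂−V₁)/(V₂+V₁)).
(V₂−V₁)/(V₂+V₁) = (5461−1752)/(5461+1752) = 0.5142; √ = 0.7171.
h = (162.0/2)·0.7171 = 58.08 m.

58.1 m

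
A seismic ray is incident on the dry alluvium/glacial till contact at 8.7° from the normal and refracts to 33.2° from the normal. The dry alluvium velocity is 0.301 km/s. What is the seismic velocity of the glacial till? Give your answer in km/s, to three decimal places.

1.090 km/s

sin 8.7° = 0.1513; sin 33.2° = 0.5476.
V₂ = V₁·(sin θ₂/sin θ₁) = 0.301·(0.5476/0.1513) = 1.090 km/s.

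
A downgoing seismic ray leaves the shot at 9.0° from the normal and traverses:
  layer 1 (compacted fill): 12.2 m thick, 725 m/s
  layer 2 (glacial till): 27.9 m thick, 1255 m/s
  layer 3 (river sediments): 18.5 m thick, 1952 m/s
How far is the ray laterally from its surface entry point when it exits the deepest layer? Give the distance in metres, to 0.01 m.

18.37 m

Apply Snell's law at each interface; in layer i the horizontal offset is hᵢ·tan θᵢ.
Layer 1: θ = 9.00°; offset = 12.2·tan 9.00° = 1.9323 m.
Layer 2: sin θ = 1255·sin 9.0°/725 = 0.2708, θ = 15.71°; offset = 27.9·tan 15.71° = 7.8484 m.
Layer 3: sin θ = 1952·sin 9.0°/725 = 0.4212, θ = 24.91°; offset = 18.5·tan 24.91° = 8.5911 m.
Total horizontal offset = 18.3718 m.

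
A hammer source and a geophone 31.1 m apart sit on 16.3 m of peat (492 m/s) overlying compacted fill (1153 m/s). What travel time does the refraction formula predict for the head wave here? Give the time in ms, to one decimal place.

θ_c = arcsin(V₁/V₂) = arcsin(492/1153) = 25.26°, cos θ_c = 0.9044.
Intercept time tᵢ = 2h cos θ_c / V₁ = 2·16.3·0.9044/492 = 0.05992 s.
t = x/V₂ + tᵢ = 31.1/1153 + 0.05992 = 0.08690 s.

86.9 ms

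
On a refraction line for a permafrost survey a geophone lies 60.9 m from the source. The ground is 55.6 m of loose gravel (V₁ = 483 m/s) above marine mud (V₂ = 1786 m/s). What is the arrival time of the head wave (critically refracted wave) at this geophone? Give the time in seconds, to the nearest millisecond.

θ_c = arcsin(V₁/V₂) = arcsin(483/1786) = 15.69°, cos θ_c = 0.9627.
Intercept time tᵢ = 2h cos θ_c / V₁ = 2·55.6·0.9627/483 = 0.22165 s.
t = x/V₂ + tᵢ = 60.9/1786 + 0.22165 = 0.25575 s.

0.256 s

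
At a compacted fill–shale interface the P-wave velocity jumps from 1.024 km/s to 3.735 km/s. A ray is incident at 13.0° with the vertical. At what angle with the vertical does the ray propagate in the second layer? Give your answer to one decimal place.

sin θ₁/V₁ = sin θ₂/V₂ ⇒ sin θ₂ = 3.735·sin 13.0°/1.024 = 3.735·0.2250/1.024 = 0.8205.
θ₂ = sin⁻¹(0.8205) = 55.13° (from vertical).

55.1°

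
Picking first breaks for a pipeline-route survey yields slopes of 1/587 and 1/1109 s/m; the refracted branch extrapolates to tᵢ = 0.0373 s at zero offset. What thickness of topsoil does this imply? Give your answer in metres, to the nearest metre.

13 m

θ_c = arcsin(587/1109) = 31.96°; cos θ_c = 0.8484.
tᵢ = 2h cos θ_c/V₁ ⇒ h = tᵢ·V₁/(2 cos θ_c) = 0.0373·587/(2·0.8484) = 12.90 m.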